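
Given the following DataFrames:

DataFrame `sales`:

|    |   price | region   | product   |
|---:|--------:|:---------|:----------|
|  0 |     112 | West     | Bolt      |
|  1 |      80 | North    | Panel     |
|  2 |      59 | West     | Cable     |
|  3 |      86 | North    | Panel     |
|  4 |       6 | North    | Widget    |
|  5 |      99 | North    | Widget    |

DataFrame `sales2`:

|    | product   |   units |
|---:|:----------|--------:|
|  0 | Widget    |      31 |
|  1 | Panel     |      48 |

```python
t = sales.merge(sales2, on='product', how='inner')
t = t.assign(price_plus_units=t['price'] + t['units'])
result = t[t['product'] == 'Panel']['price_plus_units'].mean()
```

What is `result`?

merge on 'product' (how='inner') → 4 rows:
   price region product  units
0     80  North   Panel     48
1     86  North   Panel     48
2      6  North  Widget     31
3     99  North  Widget     31
add column price_plus_units = t['price'] + t['units']:
   price region product  units  price_plus_units
0     80  North   Panel     48               128
1     86  North   Panel     48               134
2      6  North  Widget     31                37
3     99  North  Widget     31               130
filter rows where product == 'Panel':
   price region product  units  price_plus_units
0     80  North   Panel     48               128
1     86  North   Panel     48               134
Finally, mean of column 'price_plus_units' = 131.0.

131.0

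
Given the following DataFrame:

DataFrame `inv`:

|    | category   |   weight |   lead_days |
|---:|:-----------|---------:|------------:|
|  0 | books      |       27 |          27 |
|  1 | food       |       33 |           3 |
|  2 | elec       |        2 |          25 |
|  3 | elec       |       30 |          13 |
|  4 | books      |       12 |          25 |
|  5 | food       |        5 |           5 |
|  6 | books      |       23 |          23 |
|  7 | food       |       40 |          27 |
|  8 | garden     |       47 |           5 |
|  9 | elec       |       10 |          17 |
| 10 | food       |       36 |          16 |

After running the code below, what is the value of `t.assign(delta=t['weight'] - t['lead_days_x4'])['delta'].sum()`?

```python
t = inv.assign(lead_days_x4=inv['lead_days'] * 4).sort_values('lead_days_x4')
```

-479

add column lead_days_x4 = inv['lead_days'] * 4:
   category  weight  lead_days  lead_days_x4
0     books      27         27           108
1      food      33          3            12
2      elec       2         25           100
3      elec      30         13            52
4     books      12         25           100
5      food       5          5            20
6     books      23         23            92
7      food      40         27           108
8    garden      47          5            20
9      elec      10         17            68
10     food      36         16            64
sort by lead_days_x4:
   category  weight  lead_days  lead_days_x4
1      food      33          3            12
5      food       5          5            20
8    garden      47          5            20
3      elec      30         13            52
10     food      36         16            64
9      elec      10         17            68
6     books      23         23            92
2      elec       2         25           100
4     books      12         25           100
0     books      27         27           108
7      food      40         27           108
add column delta = t['weight'] - t['lead_days_x4']:
   category  weight  lead_days  lead_days_x4  delta
1      food      33          3            12     21
5      food       5          5            20    -15
8    garden      47          5            20     27
3      elec      30         13            52    -22
10     food      36         16            64    -28
9      elec      10         17            68    -58
6     books      23         23            92    -69
2      elec       2         25           100    -98
4     books      12         25           100    -88
0     books      27         27           108    -81
7      food      40         27           108    -68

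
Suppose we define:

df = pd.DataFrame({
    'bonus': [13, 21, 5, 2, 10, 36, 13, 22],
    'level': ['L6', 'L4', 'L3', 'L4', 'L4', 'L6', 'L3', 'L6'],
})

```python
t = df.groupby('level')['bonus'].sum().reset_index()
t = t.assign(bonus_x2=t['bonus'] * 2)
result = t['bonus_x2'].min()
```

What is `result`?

group by level, sum of bonus:
level
L3    18
L4    33
L6    71
Name: bonus, dtype: int64
reset_index():
  level  bonus
0    L3     18
1    L4     33
2    L6     71
add column bonus_x2 = t['bonus'] * 2:
  level  bonus  bonus_x2
0    L3     18        36
1    L4     33        66
2    L6     71       142
The min of column 'bonus_x2' is 36.

36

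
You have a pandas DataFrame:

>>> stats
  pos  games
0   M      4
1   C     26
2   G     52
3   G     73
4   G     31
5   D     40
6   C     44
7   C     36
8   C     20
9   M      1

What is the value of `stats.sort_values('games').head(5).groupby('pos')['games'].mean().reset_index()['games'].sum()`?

56.5

sort by games:
  pos  games
9   M      1
0   M      4
8   C     20
1   C     26
4   G     31
7   C     36
5   D     40
6   C     44
2   G     52
3   G     73
take first 5 rows:
  pos  games
9   M      1
0   M      4
8   C     20
1   C     26
4   G     31
group by pos, mean of games:
pos
C    23.0
G    31.0
M     2.5
Name: games, dtype: float64
reset_index():
  pos  games
0   C   23.0
1   G   31.0
2   M    2.5
Hence 56.5.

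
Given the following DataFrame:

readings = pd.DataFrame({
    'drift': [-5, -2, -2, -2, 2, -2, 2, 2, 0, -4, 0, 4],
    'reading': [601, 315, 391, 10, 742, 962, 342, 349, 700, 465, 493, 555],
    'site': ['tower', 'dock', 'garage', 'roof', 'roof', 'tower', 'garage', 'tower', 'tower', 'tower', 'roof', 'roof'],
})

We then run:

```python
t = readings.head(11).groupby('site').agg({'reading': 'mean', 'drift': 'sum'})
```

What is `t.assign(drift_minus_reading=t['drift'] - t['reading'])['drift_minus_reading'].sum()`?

take first 11 rows:
    drift  reading    site
0      -5      601   tower
1      -2      315    dock
2      -2      391  garage
3      -2       10    roof
4       2      742    roof
5      -2      962   tower
6       2      342  garage
7       2      349   tower
8       0      700   tower
9      -4      465   tower
10      0      493    roof
group by site: mean(reading), sum(drift):
        reading  drift
site                  
dock      315.0     -2
garage    366.5      0
roof      415.0      0
tower     615.4     -9
add column drift_minus_reading = t['drift'] - t['reading']:
        reading  drift  drift_minus_reading
site                                       
dock      315.0     -2               -317.0
garage    366.5      0               -366.5
roof      415.0      0               -415.0
tower     615.4     -9               -624.4
Finally, sum of column 'drift_minus_reading' = -1722.9.

-1722.9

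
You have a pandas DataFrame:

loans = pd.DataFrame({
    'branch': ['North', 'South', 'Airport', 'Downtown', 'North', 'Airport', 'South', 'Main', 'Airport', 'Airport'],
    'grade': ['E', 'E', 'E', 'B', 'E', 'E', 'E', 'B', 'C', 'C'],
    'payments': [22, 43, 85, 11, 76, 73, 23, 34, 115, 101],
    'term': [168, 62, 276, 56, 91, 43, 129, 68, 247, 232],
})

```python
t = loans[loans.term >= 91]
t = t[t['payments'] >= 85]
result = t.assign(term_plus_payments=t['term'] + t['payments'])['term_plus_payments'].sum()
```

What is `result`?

filter rows where term >= 91:
    branch grade  payments  term
0    North     E        22   168
2  Airport     E        85   276
4    North     E        76    91
6    South     E        23   129
8  Airport     C       115   247
9  Airport     C       101   232
filter rows where payments >= 85:
    branch grade  payments  term
2  Airport     E        85   276
8  Airport     C       115   247
9  Airport     C       101   232
add column term_plus_payments = t['term'] + t['payments']:
    branch grade  payments  term  term_plus_payments
2  Airport     E        85   276                 361
8  Airport     C       115   247                 362
9  Airport     C       101   232                 333

1056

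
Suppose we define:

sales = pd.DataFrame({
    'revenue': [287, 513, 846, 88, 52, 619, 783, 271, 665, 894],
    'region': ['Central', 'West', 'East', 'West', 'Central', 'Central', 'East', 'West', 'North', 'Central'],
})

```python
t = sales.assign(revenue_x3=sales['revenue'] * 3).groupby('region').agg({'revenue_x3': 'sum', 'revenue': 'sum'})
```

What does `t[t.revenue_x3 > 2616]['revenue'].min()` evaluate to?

add column revenue_x3 = sales['revenue'] * 3:
   revenue   region  revenue_x3
0      287  Central         861
1      513     West        1539
2      846     East        2538
3       88     West         264
4       52  Central         156
5      619  Central        1857
6      783     East        2349
7      271     West         813
8      665    North        1995
9      894  Central        2682
group by region: sum(revenue_x3), sum(revenue):
         revenue_x3  revenue
region                      
Central        5556     1852
East           4887     1629
North          1995      665
West           2616      872
filter rows where revenue_x3 > 2616:
         revenue_x3  revenue
region                      
Central        5556     1852
East           4887     1629
Taking the min of column 'revenue' gives 1629.

1629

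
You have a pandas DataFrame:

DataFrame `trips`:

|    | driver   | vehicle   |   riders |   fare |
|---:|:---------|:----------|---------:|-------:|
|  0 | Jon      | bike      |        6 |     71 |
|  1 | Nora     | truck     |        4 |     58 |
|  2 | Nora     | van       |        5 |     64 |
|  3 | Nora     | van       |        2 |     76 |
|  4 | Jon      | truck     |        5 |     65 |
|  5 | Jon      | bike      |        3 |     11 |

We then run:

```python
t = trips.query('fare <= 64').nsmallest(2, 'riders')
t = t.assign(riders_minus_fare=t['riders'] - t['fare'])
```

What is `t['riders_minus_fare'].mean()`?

-31.0

filter rows where fare <= 64:
  driver vehicle  riders  fare
1   Nora   truck       4    58
2   Nora     van       5    64
5    Jon    bike       3    11
take 2 rows with smallest riders:
  driver vehicle  riders  fare
5    Jon    bike       3    11
1   Nora   truck       4    58
add column riders_minus_fare = t['riders'] - t['fare']:
  driver vehicle  riders  fare  riders_minus_fare
5    Jon    bike       3    11                 -8
1   Nora   truck       4    58                -54
Hence -31.0.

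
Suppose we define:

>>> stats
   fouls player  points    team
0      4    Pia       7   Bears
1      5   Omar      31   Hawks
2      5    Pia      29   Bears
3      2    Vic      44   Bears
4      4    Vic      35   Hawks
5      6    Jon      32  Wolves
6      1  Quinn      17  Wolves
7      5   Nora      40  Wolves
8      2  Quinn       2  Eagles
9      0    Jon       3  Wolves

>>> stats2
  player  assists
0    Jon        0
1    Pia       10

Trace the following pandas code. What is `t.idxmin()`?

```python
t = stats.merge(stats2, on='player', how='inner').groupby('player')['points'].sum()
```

merge on 'player' (how='inner') → 4 rows:
   fouls player  points    team  assists
0      4    Pia       7   Bears       10
1      5    Pia      29   Bears       10
2      6    Jon      32  Wolves        0
3      0    Jon       3  Wolves        0
group by player, sum of points:
player
Jon    35
Pia    36
Name: points, dtype: int64

Jon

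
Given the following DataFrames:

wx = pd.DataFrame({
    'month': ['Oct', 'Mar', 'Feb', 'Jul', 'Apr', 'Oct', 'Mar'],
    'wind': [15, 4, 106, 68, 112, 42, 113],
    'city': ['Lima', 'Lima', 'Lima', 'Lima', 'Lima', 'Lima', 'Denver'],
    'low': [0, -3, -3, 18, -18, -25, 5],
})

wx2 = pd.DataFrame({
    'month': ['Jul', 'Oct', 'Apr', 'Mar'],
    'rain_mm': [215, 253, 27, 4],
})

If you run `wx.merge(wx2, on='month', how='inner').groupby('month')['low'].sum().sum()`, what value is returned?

merge on 'month' (how='inner') → 6 rows:
  month  wind    city  low  rain_mm
0   Oct    15    Lima    0      253
1   Mar     4    Lima   -3        4
2   Jul    68    Lima   18      215
3   Apr   112    Lima  -18       27
4   Oct    42    Lima  -25      253
5   Mar   113  Denver    5        4
group by month, sum of low:
month
Apr   -18
Jul    18
Mar     2
Oct   -25
Name: low, dtype: int64
sum of the resulting series → -23

-23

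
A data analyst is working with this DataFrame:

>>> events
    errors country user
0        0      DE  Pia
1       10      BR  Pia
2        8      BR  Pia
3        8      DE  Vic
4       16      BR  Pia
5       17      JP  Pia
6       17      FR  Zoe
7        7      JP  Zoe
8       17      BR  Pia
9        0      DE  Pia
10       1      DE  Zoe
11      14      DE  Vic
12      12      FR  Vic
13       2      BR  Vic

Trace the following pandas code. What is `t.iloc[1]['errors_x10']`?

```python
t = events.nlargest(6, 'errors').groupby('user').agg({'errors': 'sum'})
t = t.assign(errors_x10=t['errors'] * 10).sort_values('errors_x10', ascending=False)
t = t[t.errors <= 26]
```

take 6 rows with largest errors:
    errors country user
5       17      JP  Pia
6       17      FR  Zoe
8       17      BR  Pia
4       16      BR  Pia
11      14      DE  Vic
12      12      FR  Vic
group by user, sum of errors:
      errors
user        
Pia       50
Vic       26
Zoe       17
add column errors_x10 = t['errors'] * 10:
      errors  errors_x10
user                    
Pia       50         500
Vic       26         260
Zoe       17         170
sort by errors_x10 descending:
      errors  errors_x10
user                    
Pia       50         500
Vic       26         260
Zoe       17         170
filter rows where errors <= 26:
      errors  errors_x10
user                    
Vic       26         260
Zoe       17         170
Reading off the value at position 1, column 'errors_x10', we get 170.

170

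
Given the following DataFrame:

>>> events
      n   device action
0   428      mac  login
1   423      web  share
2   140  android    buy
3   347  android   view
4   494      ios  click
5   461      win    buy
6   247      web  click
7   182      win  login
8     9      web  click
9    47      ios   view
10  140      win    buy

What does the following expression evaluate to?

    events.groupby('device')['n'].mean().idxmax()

mac

group by device, mean of n:
device
android    243.500000
ios        270.500000
mac        428.000000
web        226.333333
win        261.000000
Name: n, dtype: float64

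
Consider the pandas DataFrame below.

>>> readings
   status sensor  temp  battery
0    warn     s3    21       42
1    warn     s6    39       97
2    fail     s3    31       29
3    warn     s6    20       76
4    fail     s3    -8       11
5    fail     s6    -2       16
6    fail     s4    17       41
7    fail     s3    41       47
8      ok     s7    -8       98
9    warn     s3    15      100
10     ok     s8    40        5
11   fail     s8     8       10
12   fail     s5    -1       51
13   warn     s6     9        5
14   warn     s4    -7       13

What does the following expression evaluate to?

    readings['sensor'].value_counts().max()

value_counts of sensor:
sensor
s3    5
s6    4
s4    2
s8    2
s7    1
s5    1
Name: count, dtype: int64

5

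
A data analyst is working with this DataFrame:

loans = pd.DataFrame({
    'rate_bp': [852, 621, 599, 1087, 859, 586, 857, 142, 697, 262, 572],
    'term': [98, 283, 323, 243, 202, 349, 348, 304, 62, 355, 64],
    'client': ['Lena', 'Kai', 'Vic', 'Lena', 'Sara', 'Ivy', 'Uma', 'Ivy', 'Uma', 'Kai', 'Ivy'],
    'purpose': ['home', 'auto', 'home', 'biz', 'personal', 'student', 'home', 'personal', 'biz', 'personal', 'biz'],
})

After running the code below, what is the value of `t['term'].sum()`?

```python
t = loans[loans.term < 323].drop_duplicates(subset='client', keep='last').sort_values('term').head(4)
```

571

filter rows where term < 323:
    rate_bp  term client   purpose
0       852    98   Lena      home
1       621   283    Kai      auto
3      1087   243   Lena       biz
4       859   202   Sara  personal
7       142   304    Ivy  personal
8       697    62    Uma       biz
10      572    64    Ivy       biz
drop duplicate client (keep=last):
    rate_bp  term client   purpose
1       621   283    Kai      auto
3      1087   243   Lena       biz
4       859   202   Sara  personal
8       697    62    Uma       biz
10      572    64    Ivy       biz
sort by term:
    rate_bp  term client   purpose
8       697    62    Uma       biz
10      572    64    Ivy       biz
4       859   202   Sara  personal
3      1087   243   Lena       biz
1       621   283    Kai      auto
take first 4 rows:
    rate_bp  term client   purpose
8       697    62    Uma       biz
10      572    64    Ivy       biz
4       859   202   Sara  personal
3      1087   243   Lena       biz
Then the sum of column 'term': 571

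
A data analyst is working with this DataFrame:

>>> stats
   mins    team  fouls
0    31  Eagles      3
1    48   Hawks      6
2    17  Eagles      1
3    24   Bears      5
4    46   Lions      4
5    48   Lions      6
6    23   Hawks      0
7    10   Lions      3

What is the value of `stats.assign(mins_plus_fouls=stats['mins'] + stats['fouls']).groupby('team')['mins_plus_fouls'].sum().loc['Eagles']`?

add column mins_plus_fouls = stats['mins'] + stats['fouls']:
   mins    team  fouls  mins_plus_fouls
0    31  Eagles      3               34
1    48   Hawks      6               54
2    17  Eagles      1               18
3    24   Bears      5               29
4    46   Lions      4               50
5    48   Lions      6               54
6    23   Hawks      0               23
7    10   Lions      3               13
group by team, sum of mins_plus_fouls:
team
Bears      29
Eagles     52
Hawks      77
Lions     117
Name: mins_plus_fouls, dtype: int64

52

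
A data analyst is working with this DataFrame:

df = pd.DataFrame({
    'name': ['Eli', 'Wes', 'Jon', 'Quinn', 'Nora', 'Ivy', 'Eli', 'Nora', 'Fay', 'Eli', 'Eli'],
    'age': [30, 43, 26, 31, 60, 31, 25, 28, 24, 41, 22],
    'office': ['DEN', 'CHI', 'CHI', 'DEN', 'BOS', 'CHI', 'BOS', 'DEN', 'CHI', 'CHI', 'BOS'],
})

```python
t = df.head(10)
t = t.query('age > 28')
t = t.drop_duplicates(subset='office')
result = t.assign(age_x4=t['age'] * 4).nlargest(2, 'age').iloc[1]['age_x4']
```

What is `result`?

take first 10 rows:
    name  age office
0    Eli   30    DEN
1    Wes   43    CHI
2    Jon   26    CHI
3  Quinn   31    DEN
4   Nora   60    BOS
5    Ivy   31    CHI
6    Eli   25    BOS
7   Nora   28    DEN
8    Fay   24    CHI
9    Eli   41    CHI
filter rows where age > 28:
    name  age office
0    Eli   30    DEN
1    Wes   43    CHI
3  Quinn   31    DEN
4   Nora   60    BOS
5    Ivy   31    CHI
9    Eli   41    CHI
drop duplicate office (keep=first):
   name  age office
0   Eli   30    DEN
1   Wes   43    CHI
4  Nora   60    BOS
add column age_x4 = t['age'] * 4:
   name  age office  age_x4
0   Eli   30    DEN     120
1   Wes   43    CHI     172
4  Nora   60    BOS     240
take 2 rows with largest age:
   name  age office  age_x4
4  Nora   60    BOS     240
1   Wes   43    CHI     172
Taking the value at position 1, column 'age_x4' gives 172.

172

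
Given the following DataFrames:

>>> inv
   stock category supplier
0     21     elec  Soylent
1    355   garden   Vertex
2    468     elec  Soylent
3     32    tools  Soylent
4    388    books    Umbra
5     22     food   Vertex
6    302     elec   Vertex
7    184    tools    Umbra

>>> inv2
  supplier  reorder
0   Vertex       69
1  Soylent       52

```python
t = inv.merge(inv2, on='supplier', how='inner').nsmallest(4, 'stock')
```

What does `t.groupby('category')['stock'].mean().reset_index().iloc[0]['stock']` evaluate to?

161.5

merge on 'supplier' (how='inner') → 6 rows:
   stock category supplier  reorder
0     21     elec  Soylent       52
1    355   garden   Vertex       69
2    468     elec  Soylent       52
3     32    tools  Soylent       52
4     22     food   Vertex       69
5    302     elec   Vertex       69
take 4 rows with smallest stock:
   stock category supplier  reorder
0     21     elec  Soylent       52
4     22     food   Vertex       69
3     32    tools  Soylent       52
5    302     elec   Vertex       69
group by category, mean of stock:
category
elec     161.5
food      22.0
tools     32.0
Name: stock, dtype: float64
reset_index():
  category  stock
0     elec  161.5
1     food   22.0
2    tools   32.0
So iloc[0]['stock'] = 161.5.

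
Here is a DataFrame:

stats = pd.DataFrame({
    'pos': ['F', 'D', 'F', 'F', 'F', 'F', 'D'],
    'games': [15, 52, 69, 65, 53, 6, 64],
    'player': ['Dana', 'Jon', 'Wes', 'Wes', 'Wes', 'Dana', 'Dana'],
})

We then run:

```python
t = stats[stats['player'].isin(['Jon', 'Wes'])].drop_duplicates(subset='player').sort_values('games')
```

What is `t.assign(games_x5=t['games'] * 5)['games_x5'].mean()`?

filter rows where player in ['Jon', 'Wes']:
  pos  games player
1   D     52    Jon
2   F     69    Wes
3   F     65    Wes
4   F     53    Wes
drop duplicate player (keep=first):
  pos  games player
1   D     52    Jon
2   F     69    Wes
sort by games:
  pos  games player
1   D     52    Jon
2   F     69    Wes
add column games_x5 = t['games'] * 5:
  pos  games player  games_x5
1   D     52    Jon       260
2   F     69    Wes       345
Then the mean of column 'games_x5': 302.5

302.5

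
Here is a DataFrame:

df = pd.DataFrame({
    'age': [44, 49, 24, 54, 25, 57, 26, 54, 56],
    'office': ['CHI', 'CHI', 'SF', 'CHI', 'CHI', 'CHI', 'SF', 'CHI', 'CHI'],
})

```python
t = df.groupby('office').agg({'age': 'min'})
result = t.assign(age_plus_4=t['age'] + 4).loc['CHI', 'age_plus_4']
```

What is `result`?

29

group by office, min of age:
        age
office     
CHI      25
SF       24
add column age_plus_4 = t['age'] + 4:
        age  age_plus_4
office                 
CHI      25          29
SF       24          28
The value at row 'CHI', column 'age_plus_4' is 29.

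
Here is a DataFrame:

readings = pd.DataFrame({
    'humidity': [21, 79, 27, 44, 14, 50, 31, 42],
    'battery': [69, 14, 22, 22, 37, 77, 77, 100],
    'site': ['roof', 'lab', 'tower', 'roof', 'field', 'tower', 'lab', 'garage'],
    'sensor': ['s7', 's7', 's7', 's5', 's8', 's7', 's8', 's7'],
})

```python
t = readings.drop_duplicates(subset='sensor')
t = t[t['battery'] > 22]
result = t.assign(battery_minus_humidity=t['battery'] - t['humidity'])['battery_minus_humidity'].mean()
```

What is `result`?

35.5

drop duplicate sensor (keep=first):
   humidity  battery   site sensor
0        21       69   roof     s7
3        44       22   roof     s5
4        14       37  field     s8
filter rows where battery > 22:
   humidity  battery   site sensor
0        21       69   roof     s7
4        14       37  field     s8
add column battery_minus_humidity = t['battery'] - t['humidity']:
   humidity  battery   site sensor  battery_minus_humidity
0        21       69   roof     s7                      48
4        14       37  field     s8                      23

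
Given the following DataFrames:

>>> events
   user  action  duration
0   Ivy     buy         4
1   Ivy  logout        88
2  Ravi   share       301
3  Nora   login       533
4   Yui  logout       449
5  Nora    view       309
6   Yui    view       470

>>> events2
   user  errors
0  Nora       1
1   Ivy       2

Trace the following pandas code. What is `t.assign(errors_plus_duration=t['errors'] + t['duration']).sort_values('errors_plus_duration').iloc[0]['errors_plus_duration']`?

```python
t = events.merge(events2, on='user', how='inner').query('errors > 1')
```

6

merge on 'user' (how='inner') → 4 rows:
   user  action  duration  errors
0   Ivy     buy         4       2
1   Ivy  logout        88       2
2  Nora   login       533       1
3  Nora    view       309       1
filter rows where errors > 1:
  user  action  duration  errors
0  Ivy     buy         4       2
1  Ivy  logout        88       2
add column errors_plus_duration = t['errors'] + t['duration']:
  user  action  duration  errors  errors_plus_duration
0  Ivy     buy         4       2                     6
1  Ivy  logout        88       2                    90
sort by errors_plus_duration:
  user  action  duration  errors  errors_plus_duration
0  Ivy     buy         4       2                     6
1  Ivy  logout        88       2                    90
The value at position 0, column 'errors_plus_duration' is 6.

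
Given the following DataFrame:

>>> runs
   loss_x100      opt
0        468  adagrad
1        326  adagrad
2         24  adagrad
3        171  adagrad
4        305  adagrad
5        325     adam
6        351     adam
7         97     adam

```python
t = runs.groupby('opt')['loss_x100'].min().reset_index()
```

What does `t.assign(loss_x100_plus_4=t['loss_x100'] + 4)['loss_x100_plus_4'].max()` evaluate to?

101

group by opt, min of loss_x100:
opt
adagrad    24
adam       97
Name: loss_x100, dtype: int64
reset_index():
       opt  loss_x100
0  adagrad         24
1     adam         97
add column loss_x100_plus_4 = t['loss_x100'] + 4:
       opt  loss_x100  loss_x100_plus_4
0  adagrad         24                28
1     adam         97               101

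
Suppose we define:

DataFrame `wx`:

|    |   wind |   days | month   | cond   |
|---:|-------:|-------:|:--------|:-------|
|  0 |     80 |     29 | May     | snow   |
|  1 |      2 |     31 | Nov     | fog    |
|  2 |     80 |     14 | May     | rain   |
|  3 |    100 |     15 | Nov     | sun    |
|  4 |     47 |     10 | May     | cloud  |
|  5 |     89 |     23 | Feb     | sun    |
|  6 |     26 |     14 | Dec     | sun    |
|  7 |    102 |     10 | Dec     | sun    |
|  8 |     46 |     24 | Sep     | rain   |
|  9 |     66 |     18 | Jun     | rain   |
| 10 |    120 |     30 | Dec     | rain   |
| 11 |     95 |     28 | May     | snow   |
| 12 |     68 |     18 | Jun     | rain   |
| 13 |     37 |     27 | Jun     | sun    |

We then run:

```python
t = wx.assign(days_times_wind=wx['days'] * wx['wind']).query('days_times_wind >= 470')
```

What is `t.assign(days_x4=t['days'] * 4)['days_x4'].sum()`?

add column days_times_wind = wx['days'] * wx['wind']:
    wind  days month   cond  days_times_wind
0     80    29   May   snow             2320
1      2    31   Nov    fog               62
2     80    14   May   rain             1120
3    100    15   Nov    sun             1500
4     47    10   May  cloud              470
5     89    23   Feb    sun             2047
6     26    14   Dec    sun              364
7    102    10   Dec    sun             1020
8     46    24   Sep   rain             1104
9     66    18   Jun   rain             1188
10   120    30   Dec   rain             3600
11    95    28   May   snow             2660
12    68    18   Jun   rain             1224
13    37    27   Jun    sun              999
filter rows where days_times_wind >= 470:
    wind  days month   cond  days_times_wind
0     80    29   May   snow             2320
2     80    14   May   rain             1120
3    100    15   Nov    sun             1500
4     47    10   May  cloud              470
5     89    23   Feb    sun             2047
7    102    10   Dec    sun             1020
8     46    24   Sep   rain             1104
9     66    18   Jun   rain             1188
10   120    30   Dec   rain             3600
11    95    28   May   snow             2660
12    68    18   Jun   rain             1224
13    37    27   Jun    sun              999
add column days_x4 = t['days'] * 4:
    wind  days month   cond  days_times_wind  days_x4
0     80    29   May   snow             2320      116
2     80    14   May   rain             1120       56
3    100    15   Nov    sun             1500       60
4     47    10   May  cloud              470       40
5     89    23   Feb    sun             2047       92
7    102    10   Dec    sun             1020       40
8     46    24   Sep   rain             1104       96
9     66    18   Jun   rain             1188       72
10   120    30   Dec   rain             3600      120
11    95    28   May   snow             2660      112
12    68    18   Jun   rain             1224       72
13    37    27   Jun    sun              999      108
Taking the sum of column 'days_x4' gives 984.

984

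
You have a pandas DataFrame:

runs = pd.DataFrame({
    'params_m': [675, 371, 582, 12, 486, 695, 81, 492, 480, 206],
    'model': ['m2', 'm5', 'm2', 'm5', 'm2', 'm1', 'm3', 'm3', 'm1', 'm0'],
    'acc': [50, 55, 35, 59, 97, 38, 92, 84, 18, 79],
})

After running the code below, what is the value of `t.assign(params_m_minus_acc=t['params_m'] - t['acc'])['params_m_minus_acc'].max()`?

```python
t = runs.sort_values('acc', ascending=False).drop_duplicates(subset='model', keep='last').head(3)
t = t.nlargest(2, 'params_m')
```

408

sort by acc descending:
   params_m model  acc
4       486    m2   97
6        81    m3   92
7       492    m3   84
9       206    m0   79
3        12    m5   59
1       371    m5   55
0       675    m2   50
5       695    m1   38
2       582    m2   35
8       480    m1   18
drop duplicate model (keep=last):
   params_m model  acc
7       492    m3   84
9       206    m0   79
1       371    m5   55
2       582    m2   35
8       480    m1   18
take first 3 rows:
   params_m model  acc
7       492    m3   84
9       206    m0   79
1       371    m5   55
take 2 rows with largest params_m:
   params_m model  acc
7       492    m3   84
1       371    m5   55
add column params_m_minus_acc = t['params_m'] - t['acc']:
   params_m model  acc  params_m_minus_acc
7       492    m3   84                 408
1       371    m5   55                 316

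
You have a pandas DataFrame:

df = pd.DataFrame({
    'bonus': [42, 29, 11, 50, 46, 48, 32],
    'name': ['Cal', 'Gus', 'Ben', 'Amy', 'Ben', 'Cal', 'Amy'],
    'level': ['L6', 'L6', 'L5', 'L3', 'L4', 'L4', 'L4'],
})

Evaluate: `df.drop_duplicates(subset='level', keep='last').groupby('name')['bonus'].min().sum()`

72

drop duplicate level (keep=last):
   bonus name level
1     29  Gus    L6
2     11  Ben    L5
3     50  Amy    L3
6     32  Amy    L4
group by name, min of bonus:
name
Amy    32
Ben    11
Gus    29
Name: bonus, dtype: int64
Finally, sum of the resulting series = 72.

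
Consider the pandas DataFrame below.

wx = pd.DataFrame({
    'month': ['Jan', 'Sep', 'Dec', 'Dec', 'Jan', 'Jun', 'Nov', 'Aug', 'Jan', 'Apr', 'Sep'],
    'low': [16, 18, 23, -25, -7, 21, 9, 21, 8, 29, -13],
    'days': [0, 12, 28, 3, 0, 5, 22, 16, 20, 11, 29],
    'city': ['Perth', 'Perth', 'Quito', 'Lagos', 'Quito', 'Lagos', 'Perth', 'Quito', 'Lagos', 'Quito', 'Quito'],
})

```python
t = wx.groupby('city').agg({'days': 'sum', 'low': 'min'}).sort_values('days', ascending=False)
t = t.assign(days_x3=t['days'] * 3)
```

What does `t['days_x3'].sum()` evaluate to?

group by city: sum(days), min(low):
       days  low
city            
Lagos    28  -25
Perth    34    9
Quito    84  -13
sort by days descending:
       days  low
city            
Quito    84  -13
Perth    34    9
Lagos    28  -25
add column days_x3 = t['days'] * 3:
       days  low  days_x3
city                     
Quito    84  -13      252
Perth    34    9      102
Lagos    28  -25       84
Hence 438.

438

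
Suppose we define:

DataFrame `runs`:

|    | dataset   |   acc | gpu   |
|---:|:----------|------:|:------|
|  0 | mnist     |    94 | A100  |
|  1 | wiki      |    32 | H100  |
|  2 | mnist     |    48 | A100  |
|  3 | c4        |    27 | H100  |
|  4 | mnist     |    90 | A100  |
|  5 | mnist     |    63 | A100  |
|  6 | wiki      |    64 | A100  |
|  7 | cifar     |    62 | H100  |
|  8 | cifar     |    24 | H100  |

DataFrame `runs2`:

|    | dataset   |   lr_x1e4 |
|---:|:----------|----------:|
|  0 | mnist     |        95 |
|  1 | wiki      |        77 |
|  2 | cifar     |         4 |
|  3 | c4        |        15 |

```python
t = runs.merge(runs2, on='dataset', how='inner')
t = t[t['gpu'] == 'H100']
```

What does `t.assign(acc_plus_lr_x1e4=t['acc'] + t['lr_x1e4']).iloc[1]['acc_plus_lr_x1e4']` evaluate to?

42

merge on 'dataset' (how='inner') → 9 rows:
  dataset  acc   gpu  lr_x1e4
0   mnist   94  A100       95
1    wiki   32  H100       77
2   mnist   48  A100       95
3      c4   27  H100       15
4   mnist   90  A100       95
5   mnist   63  A100       95
6    wiki   64  A100       77
7   cifar   62  H100        4
8   cifar   24  H100        4
filter rows where gpu == 'H100':
  dataset  acc   gpu  lr_x1e4
1    wiki   32  H100       77
3      c4   27  H100       15
7   cifar   62  H100        4
8   cifar   24  H100        4
add column acc_plus_lr_x1e4 = t['acc'] + t['lr_x1e4']:
  dataset  acc   gpu  lr_x1e4  acc_plus_lr_x1e4
1    wiki   32  H100       77               109
3      c4   27  H100       15                42
7   cifar   62  H100        4                66
8   cifar   24  H100        4                28
Finally, value at position 1, column 'acc_plus_lr_x1e4' = 42.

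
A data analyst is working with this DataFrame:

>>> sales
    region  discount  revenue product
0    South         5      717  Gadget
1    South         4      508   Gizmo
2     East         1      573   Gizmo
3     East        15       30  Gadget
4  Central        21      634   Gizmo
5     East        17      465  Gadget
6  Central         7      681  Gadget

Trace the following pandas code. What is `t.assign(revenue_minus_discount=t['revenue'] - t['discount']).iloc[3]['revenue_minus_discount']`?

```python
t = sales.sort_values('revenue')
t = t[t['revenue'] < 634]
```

572

sort by revenue:
    region  discount  revenue product
3     East        15       30  Gadget
5     East        17      465  Gadget
1    South         4      508   Gizmo
2     East         1      573   Gizmo
4  Central        21      634   Gizmo
6  Central         7      681  Gadget
0    South         5      717  Gadget
filter rows where revenue < 634:
  region  discount  revenue product
3   East        15       30  Gadget
5   East        17      465  Gadget
1  South         4      508   Gizmo
2   East         1      573   Gizmo
add column revenue_minus_discount = t['revenue'] - t['discount']:
  region  discount  revenue product  revenue_minus_discount
3   East        15       30  Gadget                      15
5   East        17      465  Gadget                     448
1  South         4      508   Gizmo                     504
2   East         1      573   Gizmo                     572
The value at position 3, column 'revenue_minus_discount' is 572.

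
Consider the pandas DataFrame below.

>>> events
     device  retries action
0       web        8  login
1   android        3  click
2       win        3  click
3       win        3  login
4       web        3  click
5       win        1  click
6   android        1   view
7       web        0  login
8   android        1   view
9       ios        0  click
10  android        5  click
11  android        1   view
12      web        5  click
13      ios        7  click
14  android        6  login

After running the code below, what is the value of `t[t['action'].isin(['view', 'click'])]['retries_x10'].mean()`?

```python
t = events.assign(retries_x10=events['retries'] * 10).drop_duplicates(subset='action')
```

add column retries_x10 = events['retries'] * 10:
     device  retries action  retries_x10
0       web        8  login           80
1   android        3  click           30
2       win        3  click           30
3       win        3  login           30
4       web        3  click           30
5       win        1  click           10
6   android        1   view           10
7       web        0  login            0
8   android        1   view           10
9       ios        0  click            0
10  android        5  click           50
11  android        1   view           10
12      web        5  click           50
13      ios        7  click           70
14  android        6  login           60
drop duplicate action (keep=first):
    device  retries action  retries_x10
0      web        8  login           80
1  android        3  click           30
6  android        1   view           10
filter rows where action in ['view', 'click']:
    device  retries action  retries_x10
1  android        3  click           30
6  android        1   view           10
Then the mean of column 'retries_x10': 20.0

20.0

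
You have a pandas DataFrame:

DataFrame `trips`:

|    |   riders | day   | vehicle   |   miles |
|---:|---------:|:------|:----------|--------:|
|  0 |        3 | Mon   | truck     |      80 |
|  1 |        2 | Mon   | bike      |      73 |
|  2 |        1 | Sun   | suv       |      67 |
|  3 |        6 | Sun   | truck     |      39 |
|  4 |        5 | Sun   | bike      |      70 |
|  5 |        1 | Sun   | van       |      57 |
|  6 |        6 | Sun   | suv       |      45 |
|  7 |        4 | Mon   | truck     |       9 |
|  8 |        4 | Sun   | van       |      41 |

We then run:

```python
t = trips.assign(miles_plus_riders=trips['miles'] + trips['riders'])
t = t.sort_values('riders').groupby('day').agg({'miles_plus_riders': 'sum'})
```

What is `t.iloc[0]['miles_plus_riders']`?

add column miles_plus_riders = trips['miles'] + trips['riders']:
   riders  day vehicle  miles  miles_plus_riders
0       3  Mon   truck     80                 83
1       2  Mon    bike     73                 75
2       1  Sun     suv     67                 68
3       6  Sun   truck     39                 45
4       5  Sun    bike     70                 75
5       1  Sun     van     57                 58
6       6  Sun     suv     45                 51
7       4  Mon   truck      9                 13
8       4  Sun     van     41                 45
sort by riders:
   riders  day vehicle  miles  miles_plus_riders
2       1  Sun     suv     67                 68
5       1  Sun     van     57                 58
1       2  Mon    bike     73                 75
0       3  Mon   truck     80                 83
7       4  Mon   truck      9                 13
8       4  Sun     van     41                 45
4       5  Sun    bike     70                 75
3       6  Sun   truck     39                 45
6       6  Sun     suv     45                 51
group by day, sum of miles_plus_riders:
     miles_plus_riders
day                   
Mon                171
Sun                342
Reading off the value at position 0, column 'miles_plus_riders', we get 171.

171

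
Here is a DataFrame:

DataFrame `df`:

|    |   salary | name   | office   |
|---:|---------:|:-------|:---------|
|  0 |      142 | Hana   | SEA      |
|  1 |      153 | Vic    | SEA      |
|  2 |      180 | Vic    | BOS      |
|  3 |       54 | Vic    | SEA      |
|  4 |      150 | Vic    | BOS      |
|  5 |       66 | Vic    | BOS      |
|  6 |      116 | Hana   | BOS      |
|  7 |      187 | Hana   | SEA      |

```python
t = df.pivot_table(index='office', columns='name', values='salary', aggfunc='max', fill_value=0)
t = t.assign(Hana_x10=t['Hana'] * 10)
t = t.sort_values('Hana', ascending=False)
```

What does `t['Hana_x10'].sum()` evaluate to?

3030

pivot: rows=office, cols=name, max(salary):
name    Hana  Vic
office           
BOS      116  180
SEA      187  153
add column Hana_x10 = t['Hana'] * 10:
name    Hana  Vic  Hana_x10
office                     
BOS      116  180      1160
SEA      187  153      1870
sort by Hana descending:
name    Hana  Vic  Hana_x10
office                     
SEA      187  153      1870
BOS      116  180      1160
So sum() = 3030.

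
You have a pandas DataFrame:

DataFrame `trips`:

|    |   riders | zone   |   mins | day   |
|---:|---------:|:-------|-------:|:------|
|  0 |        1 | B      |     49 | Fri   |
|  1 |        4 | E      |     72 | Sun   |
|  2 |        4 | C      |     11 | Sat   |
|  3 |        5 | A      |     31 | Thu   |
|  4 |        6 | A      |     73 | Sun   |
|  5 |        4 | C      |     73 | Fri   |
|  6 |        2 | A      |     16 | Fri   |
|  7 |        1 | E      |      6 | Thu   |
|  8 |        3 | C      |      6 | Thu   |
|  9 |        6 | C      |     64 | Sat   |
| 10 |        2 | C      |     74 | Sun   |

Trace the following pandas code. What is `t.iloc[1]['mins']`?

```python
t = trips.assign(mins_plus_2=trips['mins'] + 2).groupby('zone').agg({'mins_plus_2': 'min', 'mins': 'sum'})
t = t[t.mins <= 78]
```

add column mins_plus_2 = trips['mins'] + 2:
    riders zone  mins  day  mins_plus_2
0        1    B    49  Fri           51
1        4    E    72  Sun           74
2        4    C    11  Sat           13
3        5    A    31  Thu           33
4        6    A    73  Sun           75
5        4    C    73  Fri           75
6        2    A    16  Fri           18
7        1    E     6  Thu            8
8        3    C     6  Thu            8
9        6    C    64  Sat           66
10       2    C    74  Sun           76
group by zone: min(mins_plus_2), sum(mins):
      mins_plus_2  mins
zone                   
A              18   120
B              51    49
C               8   228
E               8    78
filter rows where mins <= 78:
      mins_plus_2  mins
zone                   
B              51    49
E               8    78
Reading off the value at position 1, column 'mins', we get 78.

78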